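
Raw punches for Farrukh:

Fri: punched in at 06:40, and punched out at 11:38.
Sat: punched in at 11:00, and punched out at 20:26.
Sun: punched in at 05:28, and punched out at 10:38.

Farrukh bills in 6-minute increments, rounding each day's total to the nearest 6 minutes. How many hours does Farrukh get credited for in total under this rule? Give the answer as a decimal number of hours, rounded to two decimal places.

Fri: 06:40–11:38 = 4 h 58 min → rounds to 5 h 0 min
Sat: 11:00–20:26 = 9 h 26 min → rounds to 9 h 24 min
Sun: 05:28–10:38 = 5 h 10 min → rounds to 5 h 12 min
Total credited: 19 h 36 min.

19.60 hours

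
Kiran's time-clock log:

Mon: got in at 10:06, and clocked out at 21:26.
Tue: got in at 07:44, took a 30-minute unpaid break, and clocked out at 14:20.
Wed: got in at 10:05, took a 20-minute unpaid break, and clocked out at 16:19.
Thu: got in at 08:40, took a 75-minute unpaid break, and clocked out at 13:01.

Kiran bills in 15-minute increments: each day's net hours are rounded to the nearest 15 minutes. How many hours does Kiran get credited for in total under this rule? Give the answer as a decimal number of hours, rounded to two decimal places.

26.25 hours

Mon: 10:06–21:26 = 11 h 20 min → rounds to 11 h 15 min
Tue: 07:44–14:20 = 6 h 36 min − 30 min = 6 h 6 min → rounds to 6 h 0 min
Wed: 10:05–16:19 = 6 h 14 min − 20 min = 5 h 54 min → rounds to 6 h 0 min
Thu: 08:40–13:01 = 4 h 21 min − 75 min = 3 h 6 min → rounds to 3 h 0 min
Total credited: 26 h 15 min.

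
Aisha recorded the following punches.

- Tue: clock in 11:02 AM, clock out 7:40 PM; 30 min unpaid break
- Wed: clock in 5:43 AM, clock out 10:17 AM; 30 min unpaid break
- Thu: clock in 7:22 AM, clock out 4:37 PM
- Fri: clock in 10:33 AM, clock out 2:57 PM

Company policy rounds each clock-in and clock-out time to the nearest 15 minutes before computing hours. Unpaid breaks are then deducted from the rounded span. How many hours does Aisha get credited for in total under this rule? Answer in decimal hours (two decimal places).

26.00 hours

Tue: in 11:02 AM→11:00 AM, out 7:40 PM→7:45 PM; 8 h 45 min − 30 min = 8 h 15 min
Wed: in 5:43 AM→5:45 AM, out 10:17 AM→10:15 AM; 4 h 30 min − 30 min = 4 h 0 min
Thu: in 7:22 AM→7:15 AM, out 4:37 PM→4:30 PM; 9 h 15 min
Fri: in 10:33 AM→10:30 AM, out 2:57 PM→3:00 PM; 4 h 30 min
Total credited: 26 h 0 min.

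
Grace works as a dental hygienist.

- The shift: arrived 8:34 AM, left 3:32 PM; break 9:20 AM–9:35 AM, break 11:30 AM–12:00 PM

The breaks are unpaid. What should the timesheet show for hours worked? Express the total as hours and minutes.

6 h 13 min

The shift: 8:34 AM–3:32 PM = 6 h 58 min; less 45 min break → 6 h 13 min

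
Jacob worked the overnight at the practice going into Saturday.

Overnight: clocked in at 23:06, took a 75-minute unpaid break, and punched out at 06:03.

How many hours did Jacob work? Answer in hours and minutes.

5 h 42 min

Overnight: 23:06 → midnight = 0 h 54 min; midnight → 06:03 = 6 h 3 min; span 6 h 57 min; less 75 min break → 5 h 42 min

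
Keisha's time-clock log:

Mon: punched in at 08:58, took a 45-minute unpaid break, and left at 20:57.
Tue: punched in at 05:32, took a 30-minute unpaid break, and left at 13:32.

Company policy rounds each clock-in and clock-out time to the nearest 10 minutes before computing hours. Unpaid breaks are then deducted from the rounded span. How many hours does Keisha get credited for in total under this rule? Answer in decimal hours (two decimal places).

Mon: in 08:58→09:00, out 20:57→21:00; 12 h 0 min − 45 min = 11 h 15 min
Tue: in 05:32→05:30, out 13:32→13:30; 8 h 0 min − 30 min = 7 h 30 min
Total credited: 18 h 45 min.

18.75 hours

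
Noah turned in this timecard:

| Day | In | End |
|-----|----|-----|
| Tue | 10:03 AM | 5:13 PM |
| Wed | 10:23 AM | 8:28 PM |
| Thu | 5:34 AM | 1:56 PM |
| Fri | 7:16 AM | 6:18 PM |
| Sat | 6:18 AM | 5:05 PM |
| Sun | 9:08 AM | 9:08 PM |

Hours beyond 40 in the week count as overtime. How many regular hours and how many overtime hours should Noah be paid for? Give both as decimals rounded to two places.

Regular 40.00 hours, overtime 19.43 hours

Tue: 10:03 AM–5:13 PM = 7 h 10 min
Wed: 10:23 AM–8:28 PM = 10 h 5 min
Thu: 5:34 AM–1:56 PM = 8 h 22 min
Fri: 7:16 AM–6:18 PM = 11 h 2 min
Sat: 6:18 AM–5:05 PM = 10 h 47 min
Sun: 9:08 AM–9:08 PM = 12 h 0 min
Total worked: 59 h 26 min = 59.43 h.
Threshold 40 h → overtime 19 h 26 min, regular 40 h 0 min.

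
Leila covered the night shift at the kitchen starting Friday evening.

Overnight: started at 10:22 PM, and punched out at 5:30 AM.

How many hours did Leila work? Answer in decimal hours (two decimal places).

Overnight: 10:22 PM → midnight = 1 h 38 min; midnight → 5:30 AM = 5 h 30 min; span 7 h 8 min

7.13 hours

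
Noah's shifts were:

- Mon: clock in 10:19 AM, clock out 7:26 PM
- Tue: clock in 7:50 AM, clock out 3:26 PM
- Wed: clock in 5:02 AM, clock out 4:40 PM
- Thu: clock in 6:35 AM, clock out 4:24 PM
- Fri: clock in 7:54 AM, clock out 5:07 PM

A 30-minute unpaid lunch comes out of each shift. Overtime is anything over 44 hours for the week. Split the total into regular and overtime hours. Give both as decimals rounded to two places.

Regular 44.00 hours, overtime 0.88 hours

Mon: 10:19 AM–7:26 PM = 9 h 7 min; less 30 min break → 8 h 37 min
Tue: 7:50 AM–3:26 PM = 7 h 36 min; less 30 min break → 7 h 6 min
Wed: 5:02 AM–4:40 PM = 11 h 38 min; less 30 min break → 11 h 8 min
Thu: 6:35 AM–4:24 PM = 9 h 49 min; less 30 min break → 9 h 19 min
Fri: 7:54 AM–5:07 PM = 9 h 13 min; less 30 min break → 8 h 43 min
Total worked: 44 h 53 min = 44.88 h.
Threshold 44 h → overtime 0 h 53 min, regular 44 h 0 min.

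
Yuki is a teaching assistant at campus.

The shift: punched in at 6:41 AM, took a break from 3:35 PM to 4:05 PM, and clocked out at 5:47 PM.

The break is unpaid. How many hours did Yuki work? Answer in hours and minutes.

10 h 36 min

The shift: 6:41 AM–5:47 PM = 11 h 6 min; less 30 min break → 10 h 36 min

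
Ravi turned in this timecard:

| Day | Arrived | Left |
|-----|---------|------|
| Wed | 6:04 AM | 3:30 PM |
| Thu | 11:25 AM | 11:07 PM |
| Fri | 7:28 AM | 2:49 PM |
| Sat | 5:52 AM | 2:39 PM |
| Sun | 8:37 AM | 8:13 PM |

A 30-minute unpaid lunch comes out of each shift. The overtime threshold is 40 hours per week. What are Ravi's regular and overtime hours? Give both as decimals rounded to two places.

Wed: 6:04 AM–3:30 PM = 9 h 26 min; less 30 min break → 8 h 56 min
Thu: 11:25 AM–11:07 PM = 11 h 42 min; less 30 min break → 11 h 12 min
Fri: 7:28 AM–2:49 PM = 7 h 21 min; less 30 min break → 6 h 51 min
Sat: 5:52 AM–2:39 PM = 8 h 47 min; less 30 min break → 8 h 17 min
Sun: 8:37 AM–8:13 PM = 11 h 36 min; less 30 min break → 11 h 6 min
Total worked: 46 h 22 min = 46.37 h.
Threshold 40 h → overtime 6 h 22 min, regular 40 h 0 min.

Regular 40.00 hours, overtime 6.37 hours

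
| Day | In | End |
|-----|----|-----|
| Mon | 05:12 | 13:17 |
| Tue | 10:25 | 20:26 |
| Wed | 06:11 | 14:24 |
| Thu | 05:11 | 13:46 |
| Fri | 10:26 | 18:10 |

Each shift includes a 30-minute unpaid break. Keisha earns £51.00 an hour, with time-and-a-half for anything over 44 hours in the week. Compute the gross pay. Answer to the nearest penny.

Mon: 05:12–13:17 = 8 h 5 min; less 30 min break → 7 h 35 min
Tue: 10:25–20:26 = 10 h 1 min; less 30 min break → 9 h 31 min
Wed: 06:11–14:24 = 8 h 13 min; less 30 min break → 7 h 43 min
Thu: 05:11–13:46 = 8 h 35 min; less 30 min break → 8 h 5 min
Fri: 10:26–18:10 = 7 h 44 min; less 30 min break → 7 h 14 min
Total worked: 40 h 8 min = 2408 min.
Regular 40 h 8 min = 2408 min at £51.00/h; overtime 0 h 0 min = 0 min at £76.50/h.
Pay = (2408 × £51.00 + 0 × £76.50) ÷ 60 = £2046.80.

£2046.80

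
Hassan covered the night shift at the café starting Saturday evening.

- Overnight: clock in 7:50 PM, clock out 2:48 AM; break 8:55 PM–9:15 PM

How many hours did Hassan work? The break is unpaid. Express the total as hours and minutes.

Overnight: 7:50 PM → midnight = 4 h 10 min; midnight → 2:48 AM = 2 h 48 min; span 6 h 58 min; less 20 min break → 6 h 38 min

6 h 38 min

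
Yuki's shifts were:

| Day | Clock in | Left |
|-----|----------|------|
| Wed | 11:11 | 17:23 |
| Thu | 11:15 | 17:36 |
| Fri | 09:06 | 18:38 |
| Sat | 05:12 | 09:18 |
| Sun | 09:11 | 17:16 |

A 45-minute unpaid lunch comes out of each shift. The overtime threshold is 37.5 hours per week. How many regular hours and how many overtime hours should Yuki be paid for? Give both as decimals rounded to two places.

Wed: 11:11–17:23 = 6 h 12 min; less 45 min break → 5 h 27 min
Thu: 11:15–17:36 = 6 h 21 min; less 45 min break → 5 h 36 min
Fri: 09:06–18:38 = 9 h 32 min; less 45 min break → 8 h 47 min
Sat: 05:12–09:18 = 4 h 6 min; less 45 min break → 3 h 21 min
Sun: 09:11–17:16 = 8 h 5 min; less 45 min break → 7 h 20 min
Total worked: 30 h 31 min = 30.52 h.
Threshold 37.5 h → overtime 0 h 0 min, regular 30 h 31 min.

Regular 30.52 hours, overtime 0.00 hours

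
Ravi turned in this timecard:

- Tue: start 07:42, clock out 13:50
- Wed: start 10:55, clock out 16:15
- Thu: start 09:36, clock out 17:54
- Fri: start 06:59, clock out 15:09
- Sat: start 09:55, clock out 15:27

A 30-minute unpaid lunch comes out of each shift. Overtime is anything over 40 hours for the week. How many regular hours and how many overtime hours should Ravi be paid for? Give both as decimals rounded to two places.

Regular 30.97 hours, overtime 0.00 hours

Tue: 07:42–13:50 = 6 h 8 min; less 30 min break → 5 h 38 min
Wed: 10:55–16:15 = 5 h 20 min; less 30 min break → 4 h 50 min
Thu: 09:36–17:54 = 8 h 18 min; less 30 min break → 7 h 48 min
Fri: 06:59–15:09 = 8 h 10 min; less 30 min break → 7 h 40 min
Sat: 09:55–15:27 = 5 h 32 min; less 30 min break → 5 h 2 min
Total worked: 30 h 58 min = 30.97 h.
Threshold 40 h → overtime 0 h 0 min, regular 30 h 58 min.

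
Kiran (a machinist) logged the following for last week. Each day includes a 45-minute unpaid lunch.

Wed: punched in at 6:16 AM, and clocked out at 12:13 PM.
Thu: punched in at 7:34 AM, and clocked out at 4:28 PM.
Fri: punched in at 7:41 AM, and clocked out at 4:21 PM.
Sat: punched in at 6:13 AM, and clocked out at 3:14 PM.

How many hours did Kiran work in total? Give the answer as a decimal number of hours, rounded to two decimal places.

29.53 hours

Wed: 6:16 AM–12:13 PM = 5 h 57 min; less 45 min break → 5 h 12 min
Thu: 7:34 AM–4:28 PM = 8 h 54 min; less 45 min break → 8 h 9 min
Fri: 7:41 AM–4:21 PM = 8 h 40 min; less 45 min break → 7 h 55 min
Sat: 6:13 AM–3:14 PM = 9 h 1 min; less 45 min break → 8 h 16 min
Total: 5 h 12 min + 8 h 9 min + 7 h 55 min + 8 h 16 min = 29 h 32 min.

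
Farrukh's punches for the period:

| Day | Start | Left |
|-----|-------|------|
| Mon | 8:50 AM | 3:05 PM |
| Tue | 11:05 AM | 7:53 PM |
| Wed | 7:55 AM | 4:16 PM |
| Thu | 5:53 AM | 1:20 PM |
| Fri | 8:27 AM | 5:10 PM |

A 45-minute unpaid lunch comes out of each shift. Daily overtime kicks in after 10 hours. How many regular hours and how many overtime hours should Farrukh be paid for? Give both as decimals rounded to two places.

Regular 35.82 hours, overtime 0.00 hours

Mon: 8:50 AM–3:05 PM = 6 h 15 min; less 45 min break → 5 h 30 min
Tue: 11:05 AM–7:53 PM = 8 h 48 min; less 45 min break → 8 h 3 min
Wed: 7:55 AM–4:16 PM = 8 h 21 min; less 45 min break → 7 h 36 min
Thu: 5:53 AM–1:20 PM = 7 h 27 min; less 45 min break → 6 h 42 min
Fri: 8:27 AM–5:10 PM = 8 h 43 min; less 45 min break → 7 h 58 min
Mon reg 5 h 30 min / OT 0 h 0 min; Tue reg 8 h 3 min / OT 0 h 0 min; Wed reg 7 h 36 min / OT 0 h 0 min; Thu reg 6 h 42 min / OT 0 h 0 min; Fri reg 7 h 58 min / OT 0 h 0 min.
Totals: regular 35 h 49 min, overtime 0 h 0 min.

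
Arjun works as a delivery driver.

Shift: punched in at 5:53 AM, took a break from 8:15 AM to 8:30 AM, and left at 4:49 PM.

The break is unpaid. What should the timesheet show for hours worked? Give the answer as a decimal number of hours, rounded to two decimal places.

Shift: 5:53 AM–4:49 PM = 10 h 56 min; less 15 min break → 10 h 41 min

10.68 hours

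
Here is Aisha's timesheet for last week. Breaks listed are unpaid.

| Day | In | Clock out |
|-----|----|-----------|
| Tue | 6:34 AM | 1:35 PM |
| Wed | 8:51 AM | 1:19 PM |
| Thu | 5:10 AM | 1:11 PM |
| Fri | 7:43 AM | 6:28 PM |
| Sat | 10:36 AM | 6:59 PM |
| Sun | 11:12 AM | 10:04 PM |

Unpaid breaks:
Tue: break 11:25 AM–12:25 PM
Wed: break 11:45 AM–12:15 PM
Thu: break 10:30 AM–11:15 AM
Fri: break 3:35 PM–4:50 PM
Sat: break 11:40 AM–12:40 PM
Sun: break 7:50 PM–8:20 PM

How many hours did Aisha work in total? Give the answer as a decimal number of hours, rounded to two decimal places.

Tue: 6:34 AM–1:35 PM = 7 h 1 min; less 60 min break → 6 h 1 min
Wed: 8:51 AM–1:19 PM = 4 h 28 min; less 30 min break → 3 h 58 min
Thu: 5:10 AM–1:11 PM = 8 h 1 min; less 45 min break → 7 h 16 min
Fri: 7:43 AM–6:28 PM = 10 h 45 min; less 75 min break → 9 h 30 min
Sat: 10:36 AM–6:59 PM = 8 h 23 min; less 60 min break → 7 h 23 min
Sun: 11:12 AM–10:04 PM = 10 h 52 min; less 30 min break → 10 h 22 min
Total: 6 h 1 min + 3 h 58 min + 7 h 16 min + 9 h 30 min + 7 h 23 min + 10 h 22 min = 44 h 30 min.

44.50 hours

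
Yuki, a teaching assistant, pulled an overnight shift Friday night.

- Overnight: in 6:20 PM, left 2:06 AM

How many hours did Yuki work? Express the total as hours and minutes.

7 h 46 min

Overnight: 6:20 PM → midnight = 5 h 40 min; midnight → 2:06 AM = 2 h 6 min; span 7 h 46 min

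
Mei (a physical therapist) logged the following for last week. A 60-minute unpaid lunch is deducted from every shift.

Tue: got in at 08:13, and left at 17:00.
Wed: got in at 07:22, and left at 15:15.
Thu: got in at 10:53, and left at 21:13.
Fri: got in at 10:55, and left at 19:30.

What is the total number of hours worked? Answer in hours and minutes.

31 h 35 min

Tue: 08:13–17:00 = 8 h 47 min; less 60 min break → 7 h 47 min
Wed: 07:22–15:15 = 7 h 53 min; less 60 min break → 6 h 53 min
Thu: 10:53–21:13 = 10 h 20 min; less 60 min break → 9 h 20 min
Fri: 10:55–19:30 = 8 h 35 min; less 60 min break → 7 h 35 min
Total: 7 h 47 min + 6 h 53 min + 9 h 20 min + 7 h 35 min = 31 h 35 min.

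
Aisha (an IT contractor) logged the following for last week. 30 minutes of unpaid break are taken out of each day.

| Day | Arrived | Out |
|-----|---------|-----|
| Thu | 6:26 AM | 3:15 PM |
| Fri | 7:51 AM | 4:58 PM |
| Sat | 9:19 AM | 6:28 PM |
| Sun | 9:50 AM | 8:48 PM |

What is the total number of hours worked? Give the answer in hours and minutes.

Thu: 6:26 AM–3:15 PM = 8 h 49 min; less 30 min break → 8 h 19 min
Fri: 7:51 AM–4:58 PM = 9 h 7 min; less 30 min break → 8 h 37 min
Sat: 9:19 AM–6:28 PM = 9 h 9 min; less 30 min break → 8 h 39 min
Sun: 9:50 AM–8:48 PM = 10 h 58 min; less 30 min break → 10 h 28 min
Total: 8 h 19 min + 8 h 37 min + 8 h 39 min + 10 h 28 min = 36 h 3 min.

36 h 3 min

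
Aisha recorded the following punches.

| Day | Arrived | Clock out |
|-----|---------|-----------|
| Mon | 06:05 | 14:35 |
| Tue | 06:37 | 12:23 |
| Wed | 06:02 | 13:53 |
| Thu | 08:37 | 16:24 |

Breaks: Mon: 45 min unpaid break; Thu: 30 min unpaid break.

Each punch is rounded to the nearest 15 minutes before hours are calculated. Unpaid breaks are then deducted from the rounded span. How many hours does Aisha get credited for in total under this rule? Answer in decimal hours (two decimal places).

29.25 hours

Mon: in 06:05→06:00, out 14:35→14:30; 8 h 30 min − 45 min = 7 h 45 min
Tue: in 06:37→06:30, out 12:23→12:30; 6 h 0 min
Wed: in 06:02→06:00, out 13:53→14:00; 8 h 0 min
Thu: in 08:37→08:30, out 16:24→16:30; 8 h 0 min − 30 min = 7 h 30 min
Total credited: 29 h 15 min.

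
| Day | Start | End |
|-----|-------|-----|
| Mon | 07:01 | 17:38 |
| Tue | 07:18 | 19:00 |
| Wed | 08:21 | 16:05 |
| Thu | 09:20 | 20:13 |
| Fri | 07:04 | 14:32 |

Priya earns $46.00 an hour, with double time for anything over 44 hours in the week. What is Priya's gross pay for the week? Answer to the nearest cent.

$2428.80

Mon: 07:01–17:38 = 10 h 37 min
Tue: 07:18–19:00 = 11 h 42 min
Wed: 08:21–16:05 = 7 h 44 min
Thu: 09:20–20:13 = 10 h 53 min
Fri: 07:04–14:32 = 7 h 28 min
Total worked: 48 h 24 min = 2904 min.
Regular 44 h 0 min = 2640 min at $46.00/h; overtime 4 h 24 min = 264 min at $92.00/h.
Pay = (2640 × $46.00 + 264 × $92.00) ÷ 60 = $2428.80.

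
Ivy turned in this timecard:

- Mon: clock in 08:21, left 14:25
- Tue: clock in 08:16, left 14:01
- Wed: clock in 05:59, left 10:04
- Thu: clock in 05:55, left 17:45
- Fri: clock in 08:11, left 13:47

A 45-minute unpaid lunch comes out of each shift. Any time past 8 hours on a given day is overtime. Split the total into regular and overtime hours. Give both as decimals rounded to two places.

Mon: 08:21–14:25 = 6 h 4 min; less 45 min break → 5 h 19 min
Tue: 08:16–14:01 = 5 h 45 min; less 45 min break → 5 h 0 min
Wed: 05:59–10:04 = 4 h 5 min; less 45 min break → 3 h 20 min
Thu: 05:55–17:45 = 11 h 50 min; less 45 min break → 11 h 5 min
Fri: 08:11–13:47 = 5 h 36 min; less 45 min break → 4 h 51 min
Mon reg 5 h 19 min / OT 0 h 0 min; Tue reg 5 h 0 min / OT 0 h 0 min; Wed reg 3 h 20 min / OT 0 h 0 min; Thu reg 8 h 0 min / OT 3 h 5 min; Fri reg 4 h 51 min / OT 0 h 0 min.
Totals: regular 26 h 30 min, overtime 3 h 5 min.

Regular 26.50 hours, overtime 3.08 hours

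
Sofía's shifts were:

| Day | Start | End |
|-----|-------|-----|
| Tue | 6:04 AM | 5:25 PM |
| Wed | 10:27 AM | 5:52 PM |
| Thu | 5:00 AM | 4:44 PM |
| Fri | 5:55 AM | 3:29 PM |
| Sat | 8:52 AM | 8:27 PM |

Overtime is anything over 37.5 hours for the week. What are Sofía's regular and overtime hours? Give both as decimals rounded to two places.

Regular 37.50 hours, overtime 14.15 hours

Tue: 6:04 AM–5:25 PM = 11 h 21 min
Wed: 10:27 AM–5:52 PM = 7 h 25 min
Thu: 5:00 AM–4:44 PM = 11 h 44 min
Fri: 5:55 AM–3:29 PM = 9 h 34 min
Sat: 8:52 AM–8:27 PM = 11 h 35 min
Total worked: 51 h 39 min = 51.65 h.
Threshold 37.5 h → overtime 14 h 9 min, regular 37 h 30 min.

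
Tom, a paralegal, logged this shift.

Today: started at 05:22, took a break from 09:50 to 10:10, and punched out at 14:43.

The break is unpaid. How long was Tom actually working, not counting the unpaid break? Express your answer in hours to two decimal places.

9.02 hours

Today: 05:22–14:43 = 9 h 21 min; less 20 min break → 9 h 1 min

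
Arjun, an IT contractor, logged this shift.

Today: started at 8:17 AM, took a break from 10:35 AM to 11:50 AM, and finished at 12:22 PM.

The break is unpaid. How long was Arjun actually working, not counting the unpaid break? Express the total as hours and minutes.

2 h 50 min

Today: 8:17 AM–12:22 PM = 4 h 5 min; less 75 min break → 2 h 50 min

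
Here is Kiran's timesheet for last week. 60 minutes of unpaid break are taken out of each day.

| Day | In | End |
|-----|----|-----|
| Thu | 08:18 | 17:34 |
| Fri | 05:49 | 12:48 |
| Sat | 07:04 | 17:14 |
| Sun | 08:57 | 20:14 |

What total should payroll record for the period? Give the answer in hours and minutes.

Thu: 08:18–17:34 = 9 h 16 min; less 60 min break → 8 h 16 min
Fri: 05:49–12:48 = 6 h 59 min; less 60 min break → 5 h 59 min
Sat: 07:04–17:14 = 10 h 10 min; less 60 min break → 9 h 10 min
Sun: 08:57–20:14 = 11 h 17 min; less 60 min break → 10 h 17 min
Total: 8 h 16 min + 5 h 59 min + 9 h 10 min + 10 h 17 min = 33 h 42 min.

33 h 42 min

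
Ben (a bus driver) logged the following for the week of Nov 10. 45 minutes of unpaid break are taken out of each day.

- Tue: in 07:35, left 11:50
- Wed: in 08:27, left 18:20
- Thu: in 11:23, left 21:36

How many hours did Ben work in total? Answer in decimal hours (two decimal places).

22.10 hours

Tue: 07:35–11:50 = 4 h 15 min; less 45 min break → 3 h 30 min
Wed: 08:27–18:20 = 9 h 53 min; less 45 min break → 9 h 8 min
Thu: 11:23–21:36 = 10 h 13 min; less 45 min break → 9 h 28 min
Total: 3 h 30 min + 9 h 8 min + 9 h 28 min = 22 h 6 min.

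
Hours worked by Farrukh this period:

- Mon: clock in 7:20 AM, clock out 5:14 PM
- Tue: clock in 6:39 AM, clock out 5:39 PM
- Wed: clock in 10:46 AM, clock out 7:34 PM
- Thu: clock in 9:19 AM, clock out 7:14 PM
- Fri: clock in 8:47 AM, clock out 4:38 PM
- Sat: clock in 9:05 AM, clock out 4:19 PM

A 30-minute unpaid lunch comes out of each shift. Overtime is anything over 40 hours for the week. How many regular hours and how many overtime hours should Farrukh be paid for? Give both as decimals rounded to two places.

Regular 40.00 hours, overtime 11.70 hours

Mon: 7:20 AM–5:14 PM = 9 h 54 min; less 30 min break → 9 h 24 min
Tue: 6:39 AM–5:39 PM = 11 h 0 min; less 30 min break → 10 h 30 min
Wed: 10:46 AM–7:34 PM = 8 h 48 min; less 30 min break → 8 h 18 min
Thu: 9:19 AM–7:14 PM = 9 h 55 min; less 30 min break → 9 h 25 min
Fri: 8:47 AM–4:38 PM = 7 h 51 min; less 30 min break → 7 h 21 min
Sat: 9:05 AM–4:19 PM = 7 h 14 min; less 30 min break → 6 h 44 min
Total worked: 51 h 42 min = 51.70 h.
Threshold 40 h → overtime 11 h 42 min, regular 40 h 0 min.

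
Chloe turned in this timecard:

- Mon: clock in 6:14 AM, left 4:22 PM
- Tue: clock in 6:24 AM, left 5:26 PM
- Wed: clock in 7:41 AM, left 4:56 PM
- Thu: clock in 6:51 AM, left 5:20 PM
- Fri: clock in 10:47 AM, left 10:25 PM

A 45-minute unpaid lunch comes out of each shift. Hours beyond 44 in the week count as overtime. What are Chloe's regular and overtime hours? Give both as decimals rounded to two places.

Regular 44.00 hours, overtime 4.78 hours

Mon: 6:14 AM–4:22 PM = 10 h 8 min; less 45 min break → 9 h 23 min
Tue: 6:24 AM–5:26 PM = 11 h 2 min; less 45 min break → 10 h 17 min
Wed: 7:41 AM–4:56 PM = 9 h 15 min; less 45 min break → 8 h 30 min
Thu: 6:51 AM–5:20 PM = 10 h 29 min; less 45 min break → 9 h 44 min
Fri: 10:47 AM–10:25 PM = 11 h 38 min; less 45 min break → 10 h 53 min
Total worked: 48 h 47 min = 48.78 h.
Threshold 44 h → overtime 4 h 47 min, regular 44 h 0 min.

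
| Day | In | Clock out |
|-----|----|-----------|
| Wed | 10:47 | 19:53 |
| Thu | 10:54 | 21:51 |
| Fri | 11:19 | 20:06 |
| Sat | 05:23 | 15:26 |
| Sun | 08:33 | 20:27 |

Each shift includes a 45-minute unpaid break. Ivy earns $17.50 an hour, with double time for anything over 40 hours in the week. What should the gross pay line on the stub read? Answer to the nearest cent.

Wed: 10:47–19:53 = 9 h 6 min; less 45 min break → 8 h 21 min
Thu: 10:54–21:51 = 10 h 57 min; less 45 min break → 10 h 12 min
Fri: 11:19–20:06 = 8 h 47 min; less 45 min break → 8 h 2 min
Sat: 05:23–15:26 = 10 h 3 min; less 45 min break → 9 h 18 min
Sun: 08:33–20:27 = 11 h 54 min; less 45 min break → 11 h 9 min
Total worked: 47 h 2 min = 2822 min.
Regular 40 h 0 min = 2400 min at $17.50/h; overtime 7 h 2 min = 422 min at $35.00/h.
Pay = (2400 × $17.50 + 422 × $35.00) ÷ 60 = $946.17.

$946.17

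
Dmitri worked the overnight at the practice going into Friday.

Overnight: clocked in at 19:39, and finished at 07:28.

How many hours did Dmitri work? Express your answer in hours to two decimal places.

Overnight: 19:39 → midnight = 4 h 21 min; midnight → 07:28 = 7 h 28 min; span 11 h 49 min

11.82 hours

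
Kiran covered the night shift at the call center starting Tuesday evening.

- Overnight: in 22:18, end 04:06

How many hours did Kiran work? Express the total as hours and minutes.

5 h 48 min

Overnight: 22:18 → midnight = 1 h 42 min; midnight → 04:06 = 4 h 6 min; span 5 h 48 min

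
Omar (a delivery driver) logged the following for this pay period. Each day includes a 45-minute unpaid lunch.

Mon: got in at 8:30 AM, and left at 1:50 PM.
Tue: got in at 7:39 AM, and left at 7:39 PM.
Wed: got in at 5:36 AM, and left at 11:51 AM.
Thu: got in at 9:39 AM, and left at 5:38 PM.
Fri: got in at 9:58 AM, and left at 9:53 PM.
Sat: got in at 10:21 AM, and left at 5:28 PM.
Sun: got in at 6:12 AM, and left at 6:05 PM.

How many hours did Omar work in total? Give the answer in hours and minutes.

57 h 14 min

Mon: 8:30 AM–1:50 PM = 5 h 20 min; less 45 min break → 4 h 35 min
Tue: 7:39 AM–7:39 PM = 12 h 0 min; less 45 min break → 11 h 15 min
Wed: 5:36 AM–11:51 AM = 6 h 15 min; less 45 min break → 5 h 30 min
Thu: 9:39 AM–5:38 PM = 7 h 59 min; less 45 min break → 7 h 14 min
Fri: 9:58 AM–9:53 PM = 11 h 55 min; less 45 min break → 11 h 10 min
Sat: 10:21 AM–5:28 PM = 7 h 7 min; less 45 min break → 6 h 22 min
Sun: 6:12 AM–6:05 PM = 11 h 53 min; less 45 min break → 11 h 8 min
Total: 4 h 35 min + 11 h 15 min + 5 h 30 min + 7 h 14 min + 11 h 10 min + 6 h 22 min + 11 h 8 min = 57 h 14 min.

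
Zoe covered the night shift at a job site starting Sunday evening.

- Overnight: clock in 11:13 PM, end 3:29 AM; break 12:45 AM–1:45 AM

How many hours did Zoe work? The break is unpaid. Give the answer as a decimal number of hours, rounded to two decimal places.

Overnight: 11:13 PM → midnight = 0 h 47 min; midnight → 3:29 AM = 3 h 29 min; span 4 h 16 min; less 60 min break → 3 h 16 min

3.27 hours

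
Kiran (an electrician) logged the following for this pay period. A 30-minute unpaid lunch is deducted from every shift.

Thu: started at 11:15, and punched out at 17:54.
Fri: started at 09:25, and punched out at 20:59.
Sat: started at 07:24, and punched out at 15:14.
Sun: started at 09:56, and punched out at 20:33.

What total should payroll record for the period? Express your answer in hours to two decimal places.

Thu: 11:15–17:54 = 6 h 39 min; less 30 min break → 6 h 9 min
Fri: 09:25–20:59 = 11 h 34 min; less 30 min break → 11 h 4 min
Sat: 07:24–15:14 = 7 h 50 min; less 30 min break → 7 h 20 min
Sun: 09:56–20:33 = 10 h 37 min; less 30 min break → 10 h 7 min
Total: 6 h 9 min + 11 h 4 min + 7 h 20 min + 10 h 7 min = 34 h 40 min.

34.67 hours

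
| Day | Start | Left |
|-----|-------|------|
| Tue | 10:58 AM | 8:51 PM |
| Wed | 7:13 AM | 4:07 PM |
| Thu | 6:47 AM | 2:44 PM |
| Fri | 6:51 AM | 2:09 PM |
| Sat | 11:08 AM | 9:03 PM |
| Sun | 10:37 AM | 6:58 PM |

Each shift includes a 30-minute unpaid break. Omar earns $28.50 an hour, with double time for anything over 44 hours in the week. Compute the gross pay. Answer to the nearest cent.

Tue: 10:58 AM–8:51 PM = 9 h 53 min; less 30 min break → 9 h 23 min
Wed: 7:13 AM–4:07 PM = 8 h 54 min; less 30 min break → 8 h 24 min
Thu: 6:47 AM–2:44 PM = 7 h 57 min; less 30 min break → 7 h 27 min
Fri: 6:51 AM–2:09 PM = 7 h 18 min; less 30 min break → 6 h 48 min
Sat: 11:08 AM–9:03 PM = 9 h 55 min; less 30 min break → 9 h 25 min
Sun: 10:37 AM–6:58 PM = 8 h 21 min; less 30 min break → 7 h 51 min
Total worked: 49 h 18 min = 2958 min.
Regular 44 h 0 min = 2640 min at $28.50/h; overtime 5 h 18 min = 318 min at $57.00/h.
Pay = (2640 × $28.50 + 318 × $57.00) ÷ 60 = $1556.10.

$1556.10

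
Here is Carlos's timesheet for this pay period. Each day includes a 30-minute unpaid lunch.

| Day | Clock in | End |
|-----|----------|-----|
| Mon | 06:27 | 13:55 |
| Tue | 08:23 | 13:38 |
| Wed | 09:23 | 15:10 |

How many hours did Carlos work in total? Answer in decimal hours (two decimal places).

Mon: 06:27–13:55 = 7 h 28 min; less 30 min break → 6 h 58 min
Tue: 08:23–13:38 = 5 h 15 min; less 30 min break → 4 h 45 min
Wed: 09:23–15:10 = 5 h 47 min; less 30 min break → 5 h 17 min
Total: 6 h 58 min + 4 h 45 min + 5 h 17 min = 17 h 0 min.

17.00 hours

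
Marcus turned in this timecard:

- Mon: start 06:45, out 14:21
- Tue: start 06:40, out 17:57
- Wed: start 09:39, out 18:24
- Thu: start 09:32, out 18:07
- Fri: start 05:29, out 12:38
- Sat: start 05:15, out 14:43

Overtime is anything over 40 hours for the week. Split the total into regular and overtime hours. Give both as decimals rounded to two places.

Regular 40.00 hours, overtime 12.83 hours

Mon: 06:45–14:21 = 7 h 36 min
Tue: 06:40–17:57 = 11 h 17 min
Wed: 09:39–18:24 = 8 h 45 min
Thu: 09:32–18:07 = 8 h 35 min
Fri: 05:29–12:38 = 7 h 9 min
Sat: 05:15–14:43 = 9 h 28 min
Total worked: 52 h 50 min = 52.83 h.
Threshold 40 h → overtime 12 h 50 min, regular 40 h 0 min.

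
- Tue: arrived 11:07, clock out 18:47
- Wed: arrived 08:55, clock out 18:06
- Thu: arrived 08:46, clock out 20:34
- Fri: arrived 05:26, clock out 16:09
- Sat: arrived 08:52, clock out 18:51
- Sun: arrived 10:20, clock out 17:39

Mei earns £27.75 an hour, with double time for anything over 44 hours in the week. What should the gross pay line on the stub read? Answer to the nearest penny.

£1924.00

Tue: 11:07–18:47 = 7 h 40 min
Wed: 08:55–18:06 = 9 h 11 min
Thu: 08:46–20:34 = 11 h 48 min
Fri: 05:26–16:09 = 10 h 43 min
Sat: 08:52–18:51 = 9 h 59 min
Sun: 10:20–17:39 = 7 h 19 min
Total worked: 56 h 40 min = 3400 min.
Regular 44 h 0 min = 2640 min at £27.75/h; overtime 12 h 40 min = 760 min at £55.50/h.
Pay = (2640 × £27.75 + 760 × £55.50) ÷ 60 = £1924.00.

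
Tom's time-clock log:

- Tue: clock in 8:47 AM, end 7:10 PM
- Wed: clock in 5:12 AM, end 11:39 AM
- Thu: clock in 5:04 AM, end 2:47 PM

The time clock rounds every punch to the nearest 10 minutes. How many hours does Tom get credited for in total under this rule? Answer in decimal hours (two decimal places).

Tue: in 8:47 AM→8:50 AM, out 7:10 PM→7:10 PM; 10 h 20 min
Wed: in 5:12 AM→5:10 AM, out 11:39 AM→11:40 AM; 6 h 30 min
Thu: in 5:04 AM→5:00 AM, out 2:47 PM→2:50 PM; 9 h 50 min
Total credited: 26 h 40 min.

26.67 hours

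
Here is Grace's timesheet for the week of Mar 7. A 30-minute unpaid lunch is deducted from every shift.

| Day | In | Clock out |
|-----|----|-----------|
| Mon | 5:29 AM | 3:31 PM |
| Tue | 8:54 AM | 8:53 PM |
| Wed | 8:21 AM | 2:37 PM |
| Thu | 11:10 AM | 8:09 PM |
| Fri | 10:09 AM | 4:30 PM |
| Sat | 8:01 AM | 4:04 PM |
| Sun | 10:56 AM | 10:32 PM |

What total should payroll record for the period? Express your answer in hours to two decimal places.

Mon: 5:29 AM–3:31 PM = 10 h 2 min; less 30 min break → 9 h 32 min
Tue: 8:54 AM–8:53 PM = 11 h 59 min; less 30 min break → 11 h 29 min
Wed: 8:21 AM–2:37 PM = 6 h 16 min; less 30 min break → 5 h 46 min
Thu: 11:10 AM–8:09 PM = 8 h 59 min; less 30 min break → 8 h 29 min
Fri: 10:09 AM–4:30 PM = 6 h 21 min; less 30 min break → 5 h 51 min
Sat: 8:01 AM–4:04 PM = 8 h 3 min; less 30 min break → 7 h 33 min
Sun: 10:56 AM–10:32 PM = 11 h 36 min; less 30 min break → 11 h 6 min
Total: 9 h 32 min + 11 h 29 min + 5 h 46 min + 8 h 29 min + 5 h 51 min + 7 h 33 min + 11 h 6 min = 59 h 46 min.

59.77 hours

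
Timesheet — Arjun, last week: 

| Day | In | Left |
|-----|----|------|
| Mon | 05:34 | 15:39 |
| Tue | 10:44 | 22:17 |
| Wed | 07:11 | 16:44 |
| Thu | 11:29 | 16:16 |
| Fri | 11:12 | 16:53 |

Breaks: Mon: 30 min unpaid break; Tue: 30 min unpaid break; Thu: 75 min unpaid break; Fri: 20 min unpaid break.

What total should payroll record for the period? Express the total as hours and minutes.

Mon: 05:34–15:39 = 10 h 5 min; less 30 min break → 9 h 35 min
Tue: 10:44–22:17 = 11 h 33 min; less 30 min break → 11 h 3 min
Wed: 07:11–16:44 = 9 h 33 min
Thu: 11:29–16:16 = 4 h 47 min; less 75 min break → 3 h 32 min
Fri: 11:12–16:53 = 5 h 41 min; less 20 min break → 5 h 21 min
Total: 9 h 35 min + 11 h 3 min + 9 h 33 min + 3 h 32 min + 5 h 21 min = 39 h 4 min.

39 h 4 min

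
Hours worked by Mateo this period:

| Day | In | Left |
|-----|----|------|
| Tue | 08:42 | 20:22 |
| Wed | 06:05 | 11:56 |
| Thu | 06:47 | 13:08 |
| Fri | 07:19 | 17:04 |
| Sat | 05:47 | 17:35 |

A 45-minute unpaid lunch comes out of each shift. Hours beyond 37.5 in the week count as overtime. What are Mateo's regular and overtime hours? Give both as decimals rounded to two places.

Regular 37.50 hours, overtime 4.17 hours

Tue: 08:42–20:22 = 11 h 40 min; less 45 min break → 10 h 55 min
Wed: 06:05–11:56 = 5 h 51 min; less 45 min break → 5 h 6 min
Thu: 06:47–13:08 = 6 h 21 min; less 45 min break → 5 h 36 min
Fri: 07:19–17:04 = 9 h 45 min; less 45 min break → 9 h 0 min
Sat: 05:47–17:35 = 11 h 48 min; less 45 min break → 11 h 3 min
Total worked: 41 h 40 min = 41.67 h.
Threshold 37.5 h → overtime 4 h 10 min, regular 37 h 30 min.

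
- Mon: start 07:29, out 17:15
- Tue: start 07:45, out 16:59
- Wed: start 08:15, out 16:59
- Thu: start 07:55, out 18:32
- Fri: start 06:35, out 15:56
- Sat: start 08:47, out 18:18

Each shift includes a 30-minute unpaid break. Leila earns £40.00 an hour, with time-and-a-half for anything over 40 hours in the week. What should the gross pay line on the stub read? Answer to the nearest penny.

£2453.00

Mon: 07:29–17:15 = 9 h 46 min; less 30 min break → 9 h 16 min
Tue: 07:45–16:59 = 9 h 14 min; less 30 min break → 8 h 44 min
Wed: 08:15–16:59 = 8 h 44 min; less 30 min break → 8 h 14 min
Thu: 07:55–18:32 = 10 h 37 min; less 30 min break → 10 h 7 min
Fri: 06:35–15:56 = 9 h 21 min; less 30 min break → 8 h 51 min
Sat: 08:47–18:18 = 9 h 31 min; less 30 min break → 9 h 1 min
Total worked: 54 h 13 min = 3253 min.
Regular 40 h 0 min = 2400 min at £40.00/h; overtime 14 h 13 min = 853 min at £60.00/h.
Pay = (2400 × £40.00 + 853 × £60.00) ÷ 60 = £2453.00.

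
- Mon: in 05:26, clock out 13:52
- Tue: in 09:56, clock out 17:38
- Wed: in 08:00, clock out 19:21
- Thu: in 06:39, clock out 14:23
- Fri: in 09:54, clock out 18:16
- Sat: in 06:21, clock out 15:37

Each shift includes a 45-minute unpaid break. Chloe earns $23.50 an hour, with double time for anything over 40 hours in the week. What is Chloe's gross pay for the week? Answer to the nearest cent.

Mon: 05:26–13:52 = 8 h 26 min; less 45 min break → 7 h 41 min
Tue: 09:56–17:38 = 7 h 42 min; less 45 min break → 6 h 57 min
Wed: 08:00–19:21 = 11 h 21 min; less 45 min break → 10 h 36 min
Thu: 06:39–14:23 = 7 h 44 min; less 45 min break → 6 h 59 min
Fri: 09:54–18:16 = 8 h 22 min; less 45 min break → 7 h 37 min
Sat: 06:21–15:37 = 9 h 16 min; less 45 min break → 8 h 31 min
Total worked: 48 h 21 min = 2901 min.
Regular 40 h 0 min = 2400 min at $23.50/h; overtime 8 h 21 min = 501 min at $47.00/h.
Pay = (2400 × $23.50 + 501 × $47.00) ÷ 60 = $1332.45.

$1332.45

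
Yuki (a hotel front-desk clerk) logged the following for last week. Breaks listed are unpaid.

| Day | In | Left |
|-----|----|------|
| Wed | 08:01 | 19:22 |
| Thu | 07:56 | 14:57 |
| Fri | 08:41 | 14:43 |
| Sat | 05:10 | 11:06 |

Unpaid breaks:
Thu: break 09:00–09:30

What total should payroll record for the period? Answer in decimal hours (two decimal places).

29.83 hours

Wed: 08:01–19:22 = 11 h 21 min
Thu: 07:56–14:57 = 7 h 1 min; less 30 min break → 6 h 31 min
Fri: 08:41–14:43 = 6 h 2 min
Sat: 05:10–11:06 = 5 h 56 min
Total: 11 h 21 min + 6 h 31 min + 6 h 2 min + 5 h 56 min = 29 h 50 min.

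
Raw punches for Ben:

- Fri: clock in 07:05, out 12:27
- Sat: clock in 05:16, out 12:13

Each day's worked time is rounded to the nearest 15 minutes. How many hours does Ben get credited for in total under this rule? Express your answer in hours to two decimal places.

Fri: 07:05–12:27 = 5 h 22 min → rounds to 5 h 15 min
Sat: 05:16–12:13 = 6 h 57 min → rounds to 7 h 0 min
Total credited: 12 h 15 min.

12.25 hours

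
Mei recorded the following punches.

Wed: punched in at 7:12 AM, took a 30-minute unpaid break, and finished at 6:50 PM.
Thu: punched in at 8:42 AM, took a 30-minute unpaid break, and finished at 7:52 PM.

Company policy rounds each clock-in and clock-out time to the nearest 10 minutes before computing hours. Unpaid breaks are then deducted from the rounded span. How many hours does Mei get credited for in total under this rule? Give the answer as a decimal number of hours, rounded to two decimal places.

Wed: in 7:12 AM→7:10 AM, out 6:50 PM→6:50 PM; 11 h 40 min − 30 min = 11 h 10 min
Thu: in 8:42 AM→8:40 AM, out 7:52 PM→7:50 PM; 11 h 10 min − 30 min = 10 h 40 min
Total credited: 21 h 50 min.

21.83 hours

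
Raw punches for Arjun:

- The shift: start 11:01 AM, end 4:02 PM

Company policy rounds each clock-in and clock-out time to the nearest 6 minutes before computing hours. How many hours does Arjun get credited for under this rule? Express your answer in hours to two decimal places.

The shift: in 11:01 AM→11:00 AM, out 4:02 PM→4:00 PM; 5 h 0 min

5.00 hours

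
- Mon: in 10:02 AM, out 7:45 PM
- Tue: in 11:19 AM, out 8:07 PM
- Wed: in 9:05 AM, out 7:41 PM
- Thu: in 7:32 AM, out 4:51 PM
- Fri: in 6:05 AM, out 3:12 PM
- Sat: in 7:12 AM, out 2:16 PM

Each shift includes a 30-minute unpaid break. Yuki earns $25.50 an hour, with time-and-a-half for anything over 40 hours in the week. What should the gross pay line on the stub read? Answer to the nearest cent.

$1464.34

Mon: 10:02 AM–7:45 PM = 9 h 43 min; less 30 min break → 9 h 13 min
Tue: 11:19 AM–8:07 PM = 8 h 48 min; less 30 min break → 8 h 18 min
Wed: 9:05 AM–7:41 PM = 10 h 36 min; less 30 min break → 10 h 6 min
Thu: 7:32 AM–4:51 PM = 9 h 19 min; less 30 min break → 8 h 49 min
Fri: 6:05 AM–3:12 PM = 9 h 7 min; less 30 min break → 8 h 37 min
Sat: 7:12 AM–2:16 PM = 7 h 4 min; less 30 min break → 6 h 34 min
Total worked: 51 h 37 min = 3097 min.
Regular 40 h 0 min = 2400 min at $25.50/h; overtime 11 h 37 min = 697 min at $38.25/h.
Pay = (2400 × $25.50 + 697 × $38.25) ÷ 60 = $1464.34.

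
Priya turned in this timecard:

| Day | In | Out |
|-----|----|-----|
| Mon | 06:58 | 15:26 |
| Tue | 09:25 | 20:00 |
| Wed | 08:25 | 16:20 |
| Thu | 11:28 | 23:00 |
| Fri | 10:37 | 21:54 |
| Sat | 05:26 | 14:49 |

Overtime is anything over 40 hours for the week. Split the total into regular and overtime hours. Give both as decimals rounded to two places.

Regular 40.00 hours, overtime 19.17 hours

Mon: 06:58–15:26 = 8 h 28 min
Tue: 09:25–20:00 = 10 h 35 min
Wed: 08:25–16:20 = 7 h 55 min
Thu: 11:28–23:00 = 11 h 32 min
Fri: 10:37–21:54 = 11 h 17 min
Sat: 05:26–14:49 = 9 h 23 min
Total worked: 59 h 10 min = 59.17 h.
Threshold 40 h → overtime 19 h 10 min, regular 40 h 0 min.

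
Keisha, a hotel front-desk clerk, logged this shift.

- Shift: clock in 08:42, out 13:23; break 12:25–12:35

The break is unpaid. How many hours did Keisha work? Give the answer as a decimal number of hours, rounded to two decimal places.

Shift: 08:42–13:23 = 4 h 41 min; less 10 min break → 4 h 31 min

4.52 hours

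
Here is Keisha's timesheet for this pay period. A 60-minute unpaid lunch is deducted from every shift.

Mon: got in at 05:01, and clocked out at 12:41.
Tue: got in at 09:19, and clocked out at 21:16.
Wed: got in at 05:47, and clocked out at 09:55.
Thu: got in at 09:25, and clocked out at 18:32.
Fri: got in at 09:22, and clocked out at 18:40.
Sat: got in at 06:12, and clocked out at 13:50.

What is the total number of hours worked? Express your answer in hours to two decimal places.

Mon: 05:01–12:41 = 7 h 40 min; less 60 min break → 6 h 40 min
Tue: 09:19–21:16 = 11 h 57 min; less 60 min break → 10 h 57 min
Wed: 05:47–09:55 = 4 h 8 min; less 60 min break → 3 h 8 min
Thu: 09:25–18:32 = 9 h 7 min; less 60 min break → 8 h 7 min
Fri: 09:22–18:40 = 9 h 18 min; less 60 min break → 8 h 18 min
Sat: 06:12–13:50 = 7 h 38 min; less 60 min break → 6 h 38 min
Total: 6 h 40 min + 10 h 57 min + 3 h 8 min + 8 h 7 min + 8 h 18 min + 6 h 38 min = 43 h 48 min.

43.80 hours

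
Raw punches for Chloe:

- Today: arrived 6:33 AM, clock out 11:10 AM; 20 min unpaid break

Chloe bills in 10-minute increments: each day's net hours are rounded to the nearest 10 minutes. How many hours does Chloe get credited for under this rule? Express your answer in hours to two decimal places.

Today: 6:33 AM–11:10 AM = 4 h 37 min − 20 min = 4 h 17 min → rounds to 4 h 20 min

4.33 hours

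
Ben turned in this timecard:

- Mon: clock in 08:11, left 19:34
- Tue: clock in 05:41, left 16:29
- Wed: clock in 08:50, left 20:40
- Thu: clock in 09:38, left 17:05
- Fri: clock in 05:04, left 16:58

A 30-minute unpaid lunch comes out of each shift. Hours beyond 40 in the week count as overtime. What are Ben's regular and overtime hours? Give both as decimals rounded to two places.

Mon: 08:11–19:34 = 11 h 23 min; less 30 min break → 10 h 53 min
Tue: 05:41–16:29 = 10 h 48 min; less 30 min break → 10 h 18 min
Wed: 08:50–20:40 = 11 h 50 min; less 30 min break → 11 h 20 min
Thu: 09:38–17:05 = 7 h 27 min; less 30 min break → 6 h 57 min
Fri: 05:04–16:58 = 11 h 54 min; less 30 min break → 11 h 24 min
Total worked: 50 h 52 min = 50.87 h.
Threshold 40 h → overtime 10 h 52 min, regular 40 h 0 min.

Regular 40.00 hours, overtime 10.87 hours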